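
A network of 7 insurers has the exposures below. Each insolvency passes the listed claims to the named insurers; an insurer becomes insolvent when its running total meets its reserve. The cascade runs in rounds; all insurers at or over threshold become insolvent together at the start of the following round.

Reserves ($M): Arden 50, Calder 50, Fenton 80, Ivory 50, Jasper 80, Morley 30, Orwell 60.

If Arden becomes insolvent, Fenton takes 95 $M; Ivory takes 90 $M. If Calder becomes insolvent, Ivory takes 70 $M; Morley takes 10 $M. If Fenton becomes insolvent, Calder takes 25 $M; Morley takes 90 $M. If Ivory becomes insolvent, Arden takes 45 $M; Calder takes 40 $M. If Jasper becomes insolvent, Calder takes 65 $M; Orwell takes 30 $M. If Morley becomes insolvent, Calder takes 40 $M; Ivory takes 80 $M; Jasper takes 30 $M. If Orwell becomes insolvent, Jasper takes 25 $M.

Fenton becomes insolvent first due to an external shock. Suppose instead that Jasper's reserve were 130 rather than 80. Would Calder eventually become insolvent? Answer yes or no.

yes

With Jasper's reserve at 130:
Round 1 — Fenton becomes insolvent (initial).
  Calder: +25 → 25 < 50
  Morley: +90 → 90 ≥ 30
Round 2 — Morley becomes insolvent.
  Calder: +40 → 65 ≥ 50
  Ivory: +80 → 80 ≥ 50
  Jasper: +30 → 30 < 130
Round 3 — Calder, Ivory become insolvent.
  Arden: +45 → 45 < 50
No further insolvencies.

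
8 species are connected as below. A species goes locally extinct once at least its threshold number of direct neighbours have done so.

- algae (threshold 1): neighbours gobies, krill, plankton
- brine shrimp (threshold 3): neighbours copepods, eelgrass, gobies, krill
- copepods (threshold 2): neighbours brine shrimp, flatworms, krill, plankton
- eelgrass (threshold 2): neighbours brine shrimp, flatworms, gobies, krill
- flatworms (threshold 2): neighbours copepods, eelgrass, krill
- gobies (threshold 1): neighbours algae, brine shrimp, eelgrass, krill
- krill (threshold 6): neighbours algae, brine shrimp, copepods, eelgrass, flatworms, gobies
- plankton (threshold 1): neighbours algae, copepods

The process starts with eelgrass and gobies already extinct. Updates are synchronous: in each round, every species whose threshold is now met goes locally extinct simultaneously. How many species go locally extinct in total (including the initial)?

4

Round 1 — eelgrass, gobies go locally extinct (initial).
Round 2 — checking thresholds:
  algae: 1 of 3 neighbours ≥ 1, goes locally extinct.
  brine shrimp: 2 of 4 neighbours < 3, holds.
  flatworms: 1 of 3 neighbours < 2, holds.
  krill: 2 of 6 neighbours < 6, holds.
Round 3 — checking thresholds:
  brine shrimp: 2 of 4 neighbours < 3, holds.
  flatworms: 1 of 3 neighbours < 2, holds.
  krill: 3 of 6 neighbours < 6, holds.
  plankton: 1 of 2 neighbours ≥ 1, goes locally extinct.
Round 4 — no new extinctions; cascade stops.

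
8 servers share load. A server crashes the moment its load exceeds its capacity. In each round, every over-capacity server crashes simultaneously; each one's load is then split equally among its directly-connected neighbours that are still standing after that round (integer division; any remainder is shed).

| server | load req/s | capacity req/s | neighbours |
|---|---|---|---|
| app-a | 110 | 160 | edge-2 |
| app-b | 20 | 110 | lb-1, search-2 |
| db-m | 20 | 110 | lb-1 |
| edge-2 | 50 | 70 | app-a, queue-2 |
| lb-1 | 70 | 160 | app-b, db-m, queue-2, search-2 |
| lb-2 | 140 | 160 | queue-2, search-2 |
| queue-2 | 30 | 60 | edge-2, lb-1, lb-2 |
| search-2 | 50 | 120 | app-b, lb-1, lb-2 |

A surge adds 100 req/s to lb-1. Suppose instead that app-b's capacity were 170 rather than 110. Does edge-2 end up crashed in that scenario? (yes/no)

yes

With app-b's capacity at 170:
Round 1 — lb-1 at 170 > 160. lb-1 crashes.
  lb-1 sheds 170 req/s to app-b, db-m, queue-2, search-2: 42 each (2 lost).
    app-b: 20+42 = 62 ≤ 170
    db-m: 20+42 = 62 ≤ 110
    queue-2: 30+42 = 72 > 60
    search-2: 50+42 = 92 ≤ 120
Round 2 — queue-2 crashes.
  queue-2 sheds 72 req/s to edge-2, lb-2: 36 each.
    edge-2: 50+36 = 86 > 70
    lb-2: 140+36 = 176 > 160
Round 3 — edge-2, lb-2 crash.
  edge-2 sheds 86 req/s to app-a: 86 each.
    app-a: 110+86 = 196 > 160
  lb-2 sheds 176 req/s to search-2: 176 each.
    search-2: 92+176 = 268 > 120
Round 4 — app-a, search-2 crash.
  app-a sheds 196 req/s: no online neighbours, lost.
  search-2 sheds 268 req/s to app-b: 268 each.
    app-b: 62+268 = 330 > 170
Round 5 — app-b crashes.
  app-b sheds 330 req/s: no online neighbours, lost.
No further crashes.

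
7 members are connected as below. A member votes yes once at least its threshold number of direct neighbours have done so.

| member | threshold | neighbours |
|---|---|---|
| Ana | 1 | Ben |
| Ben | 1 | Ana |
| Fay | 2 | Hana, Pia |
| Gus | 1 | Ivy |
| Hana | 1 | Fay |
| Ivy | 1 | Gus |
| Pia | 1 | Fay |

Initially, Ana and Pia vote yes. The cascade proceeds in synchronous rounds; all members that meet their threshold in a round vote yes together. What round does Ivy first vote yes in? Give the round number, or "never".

never

Round 1 — Ana, Pia vote yes (initial).
Round 2 — checking thresholds:
  Ben: 1 of 1 neighbours ≥ 1, votes yes.
  Fay: 1 of 2 neighbours < 2, below threshold.
Round 3 — no new yes votes; cascade stops.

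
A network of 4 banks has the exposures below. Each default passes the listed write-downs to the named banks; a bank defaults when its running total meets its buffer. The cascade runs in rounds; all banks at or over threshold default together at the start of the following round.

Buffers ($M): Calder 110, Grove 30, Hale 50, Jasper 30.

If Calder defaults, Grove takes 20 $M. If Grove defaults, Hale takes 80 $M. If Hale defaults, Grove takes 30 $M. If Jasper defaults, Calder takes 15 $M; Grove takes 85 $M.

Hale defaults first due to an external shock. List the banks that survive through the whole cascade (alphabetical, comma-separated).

Round 1 — Hale defaults (initial).
  Grove: +30 → 30 ≥ 30
Round 2 — Grove defaults.
No further defaults.

Calder, Jasper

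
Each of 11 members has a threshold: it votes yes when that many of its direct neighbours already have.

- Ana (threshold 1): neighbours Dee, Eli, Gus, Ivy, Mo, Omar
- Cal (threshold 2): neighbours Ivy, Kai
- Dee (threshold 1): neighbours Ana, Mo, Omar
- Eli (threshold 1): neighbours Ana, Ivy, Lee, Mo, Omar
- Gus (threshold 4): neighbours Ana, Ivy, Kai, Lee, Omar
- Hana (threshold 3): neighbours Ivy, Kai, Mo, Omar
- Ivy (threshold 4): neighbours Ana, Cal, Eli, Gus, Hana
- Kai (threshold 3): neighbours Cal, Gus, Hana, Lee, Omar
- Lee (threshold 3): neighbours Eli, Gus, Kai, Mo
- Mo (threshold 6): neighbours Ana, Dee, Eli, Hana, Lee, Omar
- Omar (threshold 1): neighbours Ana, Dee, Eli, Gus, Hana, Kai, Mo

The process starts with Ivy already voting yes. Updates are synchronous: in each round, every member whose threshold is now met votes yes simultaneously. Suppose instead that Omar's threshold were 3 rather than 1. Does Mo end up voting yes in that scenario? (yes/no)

With Omar's threshold at 3:
Round 1 — Ivy votes yes (initial).
Round 2 — checking thresholds:
  Ana: 1 of 6 neighbours ≥ 1, votes yes.
  Cal: 1 of 2 neighbours < 2, holds.
  Eli: 1 of 5 neighbours ≥ 1, votes yes.
  Gus: 1 of 5 neighbours < 4, holds.
  Hana: 1 of 4 neighbours < 3, holds.
Round 3 — checking thresholds:
  Cal: 1 of 2 neighbours < 2, holds.
  Dee: 1 of 3 neighbours ≥ 1, votes yes.
  Gus: 2 of 5 neighbours < 4, holds.
  Hana: 1 of 4 neighbours < 3, holds.
  Lee: 1 of 4 neighbours < 3, holds.
  Mo: 2 of 6 neighbours < 6, holds.
  Omar: 2 of 7 neighbours < 3, holds.
Round 4 — checking thresholds:
  Cal: 1 of 2 neighbours < 2, holds.
  Gus: 2 of 5 neighbours < 4, holds.
  Hana: 1 of 4 neighbours < 3, holds.
  Lee: 1 of 4 neighbours < 3, holds.
  Mo: 3 of 6 neighbours < 6, holds.
  Omar: 3 of 7 neighbours ≥ 3, votes yes.
Round 5 — no new yes votes; cascade stops.

no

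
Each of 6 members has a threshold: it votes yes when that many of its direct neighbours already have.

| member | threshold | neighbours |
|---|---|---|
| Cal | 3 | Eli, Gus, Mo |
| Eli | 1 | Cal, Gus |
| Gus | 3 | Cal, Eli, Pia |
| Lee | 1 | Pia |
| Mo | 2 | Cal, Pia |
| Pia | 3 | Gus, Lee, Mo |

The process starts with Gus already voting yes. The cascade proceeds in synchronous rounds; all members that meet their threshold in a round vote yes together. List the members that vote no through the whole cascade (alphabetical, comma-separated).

Round 1 — Gus votes yes (initial).
Round 2 — checking thresholds:
  Cal: 1 of 3 neighbours < 3, holds.
  Eli: 1 of 2 neighbours ≥ 1, votes yes.
  Pia: 1 of 3 neighbours < 3, holds.
Round 3 — no new yes votes; cascade stops.

Cal, Lee, Mo, Pia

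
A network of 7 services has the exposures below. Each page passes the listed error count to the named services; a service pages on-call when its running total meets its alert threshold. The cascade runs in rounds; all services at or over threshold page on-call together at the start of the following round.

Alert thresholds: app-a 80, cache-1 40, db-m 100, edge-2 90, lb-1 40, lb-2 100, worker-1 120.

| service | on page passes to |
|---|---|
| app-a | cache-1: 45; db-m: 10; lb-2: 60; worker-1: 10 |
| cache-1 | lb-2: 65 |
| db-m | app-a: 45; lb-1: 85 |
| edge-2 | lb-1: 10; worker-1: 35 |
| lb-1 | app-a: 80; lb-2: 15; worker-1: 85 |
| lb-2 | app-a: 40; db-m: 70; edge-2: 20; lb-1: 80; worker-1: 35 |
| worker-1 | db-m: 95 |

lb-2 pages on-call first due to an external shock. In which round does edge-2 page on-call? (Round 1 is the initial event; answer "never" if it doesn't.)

Round 1 — lb-2 pages on-call (initial).
  app-a: +40 → 40 < 80
  db-m: +70 → 70 < 100
  edge-2: +20 → 20 < 90
  lb-1: +80 → 80 ≥ 40
  worker-1: +35 → 35 < 120
Round 2 — lb-1 pages on-call.
  app-a: +80 → 120 ≥ 80
  worker-1: +85 → 120 ≥ 120
Round 3 — app-a, worker-1 page on-call.
  cache-1: +45 → 45 ≥ 40
  db-m: +10+95 → 175 ≥ 100
Round 4 — cache-1, db-m page on-call.
No further pages.

never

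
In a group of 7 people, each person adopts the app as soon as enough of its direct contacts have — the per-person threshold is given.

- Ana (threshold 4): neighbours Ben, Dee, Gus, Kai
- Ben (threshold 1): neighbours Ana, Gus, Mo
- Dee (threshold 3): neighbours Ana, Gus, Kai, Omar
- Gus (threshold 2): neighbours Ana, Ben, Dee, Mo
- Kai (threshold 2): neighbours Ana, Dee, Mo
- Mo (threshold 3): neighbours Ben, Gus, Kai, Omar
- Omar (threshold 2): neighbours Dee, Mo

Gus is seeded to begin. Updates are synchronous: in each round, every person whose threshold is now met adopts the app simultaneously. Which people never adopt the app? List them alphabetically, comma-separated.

Ana, Dee, Kai, Mo, Omar

Round 1 — Gus adopts the app (initial).
Round 2 — checking thresholds:
  Ana: 1 of 4 neighbours < 4, below threshold.
  Ben: 1 of 3 neighbours ≥ 1, adopts the app.
  Dee: 1 of 4 neighbours < 3, below threshold.
  Mo: 1 of 4 neighbours < 3, below threshold.
Round 3 — no new adoptions; cascade stops.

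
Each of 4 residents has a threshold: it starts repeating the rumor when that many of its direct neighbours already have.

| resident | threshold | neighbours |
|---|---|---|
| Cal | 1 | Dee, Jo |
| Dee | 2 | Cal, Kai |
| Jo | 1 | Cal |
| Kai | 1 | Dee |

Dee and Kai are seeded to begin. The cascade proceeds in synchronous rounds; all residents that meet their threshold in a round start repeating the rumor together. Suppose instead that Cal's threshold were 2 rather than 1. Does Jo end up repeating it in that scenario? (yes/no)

no

With Cal's threshold at 2:
Round 1 — Dee, Kai start repeating the rumor (initial).
Round 2 — no new spreads; cascade stops.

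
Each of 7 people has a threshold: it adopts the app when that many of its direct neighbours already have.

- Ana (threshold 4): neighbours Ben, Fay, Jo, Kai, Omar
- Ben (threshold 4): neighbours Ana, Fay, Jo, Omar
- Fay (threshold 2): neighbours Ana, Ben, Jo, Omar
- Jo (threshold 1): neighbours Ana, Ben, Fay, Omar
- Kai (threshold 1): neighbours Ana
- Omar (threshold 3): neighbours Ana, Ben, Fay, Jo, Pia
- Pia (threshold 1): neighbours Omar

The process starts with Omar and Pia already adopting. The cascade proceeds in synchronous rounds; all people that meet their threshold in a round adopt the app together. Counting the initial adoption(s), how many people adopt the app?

4

Round 1 — Omar, Pia adopt the app (initial).
Round 2 — checking thresholds:
  Ana: 1 of 5 neighbours < 4, holds.
  Ben: 1 of 4 neighbours < 4, holds.
  Fay: 1 of 4 neighbours < 2, holds.
  Jo: 1 of 4 neighbours ≥ 1, adopts the app.
Round 3 — checking thresholds:
  Ana: 2 of 5 neighbours < 4, holds.
  Ben: 2 of 4 neighbours < 4, holds.
  Fay: 2 of 4 neighbours ≥ 2, adopts the app.
Round 4 — no new adoptions; cascade stops.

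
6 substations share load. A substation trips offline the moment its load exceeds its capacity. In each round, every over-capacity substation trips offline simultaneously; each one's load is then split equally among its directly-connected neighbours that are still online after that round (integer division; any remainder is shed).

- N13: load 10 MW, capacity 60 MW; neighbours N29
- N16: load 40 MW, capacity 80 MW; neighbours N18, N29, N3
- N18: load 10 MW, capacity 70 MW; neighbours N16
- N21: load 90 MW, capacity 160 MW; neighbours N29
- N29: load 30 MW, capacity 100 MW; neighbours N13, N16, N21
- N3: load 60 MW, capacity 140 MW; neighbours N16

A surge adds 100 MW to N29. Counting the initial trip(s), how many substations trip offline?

Round 1 — N29 at 130 > 100. N29 trips offline.
  N29 sheds 130 MW to N13, N16, N21: 43 each (1 lost).
    N13: 10+43 = 53 ≤ 60
    N16: 40+43 = 83 > 80
    N21: 90+43 = 133 ≤ 160
Round 2 — N16 trips offline.
  N16 sheds 83 MW to N18, N3: 41 each (1 lost).
    N18: 10+41 = 51 ≤ 70
    N3: 60+41 = 101 ≤ 140
No further trips.

2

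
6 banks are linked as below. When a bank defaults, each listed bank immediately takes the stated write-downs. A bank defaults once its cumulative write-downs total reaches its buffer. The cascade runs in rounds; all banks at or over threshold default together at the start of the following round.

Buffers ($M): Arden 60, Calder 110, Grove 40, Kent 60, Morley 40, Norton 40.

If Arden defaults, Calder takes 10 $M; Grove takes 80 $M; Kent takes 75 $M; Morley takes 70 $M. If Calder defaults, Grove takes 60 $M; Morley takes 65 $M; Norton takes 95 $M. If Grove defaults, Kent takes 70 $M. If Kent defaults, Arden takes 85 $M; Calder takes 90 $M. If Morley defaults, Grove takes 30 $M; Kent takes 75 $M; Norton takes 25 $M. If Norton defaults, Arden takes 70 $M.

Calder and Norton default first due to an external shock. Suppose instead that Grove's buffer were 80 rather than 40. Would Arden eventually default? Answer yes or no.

With Grove's buffer at 80:
Round 1 — Calder, Norton default (initial).
  Arden: +70 → 70 ≥ 60
  Grove: +60 → 60 < 80
  Morley: +65 → 65 ≥ 40
Round 2 — Arden, Morley default.
  Grove: +80+30 → 170 ≥ 80
  Kent: +75+75 → 150 ≥ 60
Round 3 — Grove, Kent default.
No further defaults.

yes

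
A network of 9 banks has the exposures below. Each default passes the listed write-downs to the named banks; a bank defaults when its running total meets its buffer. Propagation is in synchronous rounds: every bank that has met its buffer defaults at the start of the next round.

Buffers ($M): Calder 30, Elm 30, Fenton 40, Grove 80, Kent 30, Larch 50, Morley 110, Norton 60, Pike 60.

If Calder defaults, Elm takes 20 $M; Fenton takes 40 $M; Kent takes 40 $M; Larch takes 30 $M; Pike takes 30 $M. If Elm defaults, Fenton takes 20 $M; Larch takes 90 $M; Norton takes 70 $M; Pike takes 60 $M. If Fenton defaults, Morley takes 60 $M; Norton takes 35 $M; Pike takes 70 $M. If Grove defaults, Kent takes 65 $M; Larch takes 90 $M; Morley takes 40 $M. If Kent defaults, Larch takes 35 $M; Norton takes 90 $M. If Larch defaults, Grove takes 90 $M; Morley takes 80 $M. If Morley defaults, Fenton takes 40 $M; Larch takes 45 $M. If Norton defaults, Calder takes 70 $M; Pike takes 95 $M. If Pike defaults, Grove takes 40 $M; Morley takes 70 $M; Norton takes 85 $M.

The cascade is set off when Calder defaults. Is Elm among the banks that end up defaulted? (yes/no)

no

Round 1 — Calder defaults (initial).
  Elm: +20 → 20 < 30
  Fenton: +40 → 40 ≥ 40
  Kent: +40 → 40 ≥ 30
  Larch: +30 → 30 < 50
  Pike: +30 → 30 < 60
Round 2 — Fenton, Kent default.
  Larch: +35 → 65 ≥ 50
  Morley: +60 → 60 < 110
  Norton: +35+90 → 125 ≥ 60
  Pike: +70 → 100 ≥ 60
Round 3 — Larch, Norton, Pike default.
  Grove: +90+40 → 130 ≥ 80
  Morley: +80+70 → 210 ≥ 110
Round 4 — Grove, Morley default.
No further defaults.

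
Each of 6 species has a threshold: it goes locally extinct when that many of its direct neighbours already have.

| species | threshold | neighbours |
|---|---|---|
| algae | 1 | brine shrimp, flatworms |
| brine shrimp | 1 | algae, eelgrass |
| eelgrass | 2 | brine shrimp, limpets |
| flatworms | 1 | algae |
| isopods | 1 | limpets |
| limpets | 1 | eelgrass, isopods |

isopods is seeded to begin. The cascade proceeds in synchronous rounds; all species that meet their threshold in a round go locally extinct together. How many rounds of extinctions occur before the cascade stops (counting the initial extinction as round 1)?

Round 1 — isopods goes locally extinct (initial).
Round 2 — checking thresholds:
  limpets: 1 of 2 neighbours ≥ 1, goes locally extinct.
Round 3 — no new extinctions; cascade stops.

2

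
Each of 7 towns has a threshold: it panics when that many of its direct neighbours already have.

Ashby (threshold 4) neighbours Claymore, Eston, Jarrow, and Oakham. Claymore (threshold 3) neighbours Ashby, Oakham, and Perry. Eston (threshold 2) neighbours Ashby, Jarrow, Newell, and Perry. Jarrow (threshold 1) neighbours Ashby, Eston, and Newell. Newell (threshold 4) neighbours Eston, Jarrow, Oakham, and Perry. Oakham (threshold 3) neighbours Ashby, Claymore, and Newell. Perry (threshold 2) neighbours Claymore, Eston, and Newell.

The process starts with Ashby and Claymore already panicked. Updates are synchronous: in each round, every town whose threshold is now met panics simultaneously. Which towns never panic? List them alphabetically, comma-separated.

Newell, Oakham

Round 1 — Ashby, Claymore panic (initial).
Round 2 — checking thresholds:
  Eston: 1 of 4 neighbours < 2, holds.
  Jarrow: 1 of 3 neighbours ≥ 1, panics.
  Oakham: 2 of 3 neighbours < 3, holds.
  Perry: 1 of 3 neighbours < 2, holds.
Round 3 — checking thresholds:
  Eston: 2 of 4 neighbours ≥ 2, panics.
  Newell: 1 of 4 neighbours < 4, holds.
  Oakham: 2 of 3 neighbours < 3, holds.
  Perry: 1 of 3 neighbours < 2, holds.
Round 4 — checking thresholds:
  Newell: 2 of 4 neighbours < 4, holds.
  Oakham: 2 of 3 neighbours < 3, holds.
  Perry: 2 of 3 neighbours ≥ 2, panics.
Round 5 — no new panics; cascade stops.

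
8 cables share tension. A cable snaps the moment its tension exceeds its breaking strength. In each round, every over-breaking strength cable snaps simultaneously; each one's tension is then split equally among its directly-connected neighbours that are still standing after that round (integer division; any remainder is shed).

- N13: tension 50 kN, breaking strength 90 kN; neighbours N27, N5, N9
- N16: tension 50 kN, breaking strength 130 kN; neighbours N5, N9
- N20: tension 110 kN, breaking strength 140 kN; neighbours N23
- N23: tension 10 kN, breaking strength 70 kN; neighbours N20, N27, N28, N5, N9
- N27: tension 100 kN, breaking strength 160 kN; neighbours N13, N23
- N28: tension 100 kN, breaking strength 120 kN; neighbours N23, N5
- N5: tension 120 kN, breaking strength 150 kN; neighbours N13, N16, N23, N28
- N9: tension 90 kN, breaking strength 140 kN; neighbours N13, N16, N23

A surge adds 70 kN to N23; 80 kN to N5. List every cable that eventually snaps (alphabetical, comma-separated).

N13, N16, N23, N27, N28, N5, N9

Round 1 — N23 at 80 > 70; N5 at 200 > 150. N23, N5 snap.
  N23 sheds 80 kN to N20, N27, N28, N9: 20 each.
    N20: 110+20 = 130 ≤ 140
    N27: 100+20 = 120 ≤ 160
    N28: 100+20 = 120 ≤ 120
    N9: 90+20 = 110 ≤ 140
  N5 sheds 200 kN to N13, N16, N28: 66 each (2 lost).
    N13: 50+66 = 116 > 90
    N16: 50+66 = 116 ≤ 130
    N28: 120+66 = 186 > 120
Round 2 — N13, N28 snap.
  N13 sheds 116 kN to N27, N9: 58 each.
    N27: 120+58 = 178 > 160
    N9: 110+58 = 168 > 140
  N28 sheds 186 kN: no online neighbours, lost.
Round 3 — N27, N9 snap.
  N27 sheds 178 kN: no online neighbours, lost.
  N9 sheds 168 kN to N16: 168 each.
    N16: 116+168 = 284 > 130
Round 4 — N16 snaps.
  N16 sheds 284 kN: no online neighbours, lost.
No further breaks.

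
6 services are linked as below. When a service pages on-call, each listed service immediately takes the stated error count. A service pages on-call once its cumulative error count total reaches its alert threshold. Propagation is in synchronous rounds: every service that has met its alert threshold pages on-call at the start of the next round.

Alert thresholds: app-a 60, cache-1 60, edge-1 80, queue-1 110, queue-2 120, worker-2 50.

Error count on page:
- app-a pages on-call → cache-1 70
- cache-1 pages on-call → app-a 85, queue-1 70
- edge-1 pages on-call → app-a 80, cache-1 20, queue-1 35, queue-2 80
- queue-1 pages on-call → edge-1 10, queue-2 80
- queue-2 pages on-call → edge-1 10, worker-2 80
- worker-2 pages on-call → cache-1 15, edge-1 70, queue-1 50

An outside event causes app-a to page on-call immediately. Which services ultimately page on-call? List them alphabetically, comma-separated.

Round 1 — app-a pages on-call (initial).
  cache-1: +70 → 70 ≥ 60
Round 2 — cache-1 pages on-call.
  queue-1: +70 → 70 < 110
No further pages.

app-a, cache-1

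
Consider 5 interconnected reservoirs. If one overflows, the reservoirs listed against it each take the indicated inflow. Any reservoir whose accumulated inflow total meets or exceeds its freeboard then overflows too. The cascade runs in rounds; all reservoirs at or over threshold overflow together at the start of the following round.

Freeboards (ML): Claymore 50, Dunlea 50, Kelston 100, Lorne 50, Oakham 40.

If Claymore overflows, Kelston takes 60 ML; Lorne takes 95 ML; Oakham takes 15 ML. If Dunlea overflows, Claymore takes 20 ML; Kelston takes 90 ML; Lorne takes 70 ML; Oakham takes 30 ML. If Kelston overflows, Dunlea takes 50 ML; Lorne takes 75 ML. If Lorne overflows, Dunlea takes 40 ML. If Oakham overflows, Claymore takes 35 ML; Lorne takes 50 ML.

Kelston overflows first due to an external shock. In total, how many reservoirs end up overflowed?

Round 1 — Kelston overflows (initial).
  Dunlea: +50 → 50 ≥ 50
  Lorne: +75 → 75 ≥ 50
Round 2 — Dunlea, Lorne overflow.
  Claymore: +20 → 20 < 50
  Oakham: +30 → 30 < 40
No further overflows.

3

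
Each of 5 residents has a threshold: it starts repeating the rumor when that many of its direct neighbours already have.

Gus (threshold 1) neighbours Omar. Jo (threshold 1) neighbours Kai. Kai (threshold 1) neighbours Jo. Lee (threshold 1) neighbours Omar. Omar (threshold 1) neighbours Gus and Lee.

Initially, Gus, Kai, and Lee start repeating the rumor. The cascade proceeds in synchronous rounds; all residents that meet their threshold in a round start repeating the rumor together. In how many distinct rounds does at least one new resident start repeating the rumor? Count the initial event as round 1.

2

Round 1 — Gus, Kai, Lee start repeating the rumor (initial).
Round 2 — checking thresholds:
  Jo: 1 of 1 neighbours ≥ 1, starts repeating the rumor.
  Omar: 2 of 2 neighbours ≥ 1, starts repeating the rumor.
Round 3 — no new spreads; cascade stops.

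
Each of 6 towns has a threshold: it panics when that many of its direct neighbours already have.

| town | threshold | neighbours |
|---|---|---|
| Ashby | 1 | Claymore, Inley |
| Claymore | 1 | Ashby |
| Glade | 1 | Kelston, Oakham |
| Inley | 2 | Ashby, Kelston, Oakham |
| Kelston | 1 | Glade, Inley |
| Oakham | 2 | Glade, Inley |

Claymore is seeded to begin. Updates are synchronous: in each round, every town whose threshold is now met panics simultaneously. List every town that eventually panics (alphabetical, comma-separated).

Ashby, Claymore

Round 1 — Claymore panics (initial).
Round 2 — checking thresholds:
  Ashby: 1 of 2 neighbours ≥ 1, panics.
Round 3 — no new panics; cascade stops.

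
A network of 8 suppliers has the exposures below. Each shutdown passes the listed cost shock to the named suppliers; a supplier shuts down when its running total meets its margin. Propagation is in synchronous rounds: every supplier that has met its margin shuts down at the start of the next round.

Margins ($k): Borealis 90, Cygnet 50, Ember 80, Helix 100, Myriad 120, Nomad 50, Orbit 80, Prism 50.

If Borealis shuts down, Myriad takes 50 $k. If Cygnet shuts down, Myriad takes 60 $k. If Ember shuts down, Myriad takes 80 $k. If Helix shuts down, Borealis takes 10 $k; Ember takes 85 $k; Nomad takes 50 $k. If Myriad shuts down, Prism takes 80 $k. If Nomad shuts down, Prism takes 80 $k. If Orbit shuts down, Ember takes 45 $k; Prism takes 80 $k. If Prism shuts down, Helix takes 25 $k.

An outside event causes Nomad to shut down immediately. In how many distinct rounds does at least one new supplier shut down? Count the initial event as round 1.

2

Round 1 — Nomad shuts down (initial).
  Prism: +80 → 80 ≥ 50
Round 2 — Prism shuts down.
  Helix: +25 → 25 < 100
No further shutdowns.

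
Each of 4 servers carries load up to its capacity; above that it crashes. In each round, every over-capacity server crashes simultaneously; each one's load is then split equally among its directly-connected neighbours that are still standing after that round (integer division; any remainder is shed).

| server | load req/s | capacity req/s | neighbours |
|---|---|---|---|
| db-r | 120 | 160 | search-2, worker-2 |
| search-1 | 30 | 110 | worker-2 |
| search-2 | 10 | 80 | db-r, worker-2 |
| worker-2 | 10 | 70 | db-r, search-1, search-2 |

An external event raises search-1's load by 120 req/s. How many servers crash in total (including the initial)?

4

Round 1 — search-1 at 150 > 110. search-1 crashes.
  search-1 sheds 150 req/s to worker-2: 150 each.
    worker-2: 10+150 = 160 > 70
Round 2 — worker-2 crashes.
  worker-2 sheds 160 req/s to db-r, search-2: 80 each.
    db-r: 120+80 = 200 > 160
    search-2: 10+80 = 90 > 80
Round 3 — db-r, search-2 crash.
  db-r sheds 200 req/s: no online neighbours, lost.
  search-2 sheds 90 req/s: no online neighbours, lost.
No further crashes.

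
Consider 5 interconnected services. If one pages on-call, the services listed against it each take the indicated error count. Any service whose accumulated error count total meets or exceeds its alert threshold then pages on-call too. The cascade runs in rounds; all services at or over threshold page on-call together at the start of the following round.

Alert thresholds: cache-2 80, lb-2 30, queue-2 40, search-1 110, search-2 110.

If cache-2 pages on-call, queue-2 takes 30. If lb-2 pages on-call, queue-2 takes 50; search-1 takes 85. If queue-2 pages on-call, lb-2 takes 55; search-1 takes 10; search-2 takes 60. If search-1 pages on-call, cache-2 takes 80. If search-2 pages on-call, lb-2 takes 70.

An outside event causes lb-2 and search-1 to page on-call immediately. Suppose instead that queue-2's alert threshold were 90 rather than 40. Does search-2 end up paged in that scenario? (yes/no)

no

With queue-2's alert threshold at 90:
Round 1 — lb-2, search-1 page on-call (initial).
  cache-2: +80 → 80 ≥ 80
  queue-2: +50 → 50 < 90
Round 2 — cache-2 pages on-call.
  queue-2: +30 → 80 < 90
No further pages.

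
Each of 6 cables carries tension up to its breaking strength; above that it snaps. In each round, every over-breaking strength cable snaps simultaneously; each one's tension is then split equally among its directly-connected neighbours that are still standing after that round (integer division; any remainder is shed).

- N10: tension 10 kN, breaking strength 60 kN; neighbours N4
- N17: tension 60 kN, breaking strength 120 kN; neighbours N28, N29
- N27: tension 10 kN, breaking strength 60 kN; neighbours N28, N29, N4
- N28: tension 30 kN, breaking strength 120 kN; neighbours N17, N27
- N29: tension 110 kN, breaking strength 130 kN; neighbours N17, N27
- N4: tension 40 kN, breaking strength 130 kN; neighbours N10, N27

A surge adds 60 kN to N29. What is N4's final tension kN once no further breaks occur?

Round 1 — N29 at 170 > 130. N29 snaps.
  N29 sheds 170 kN to N17, N27: 85 each.
    N17: 60+85 = 145 > 120
    N27: 10+85 = 95 > 60
Round 2 — N17, N27 snap.
  N17 sheds 145 kN to N28: 145 each.
    N28: 30+145 = 175 > 120
  N27 sheds 95 kN to N28, N4: 47 each (1 lost).
    N28: 175+47 = 222 > 120
    N4: 40+47 = 87 ≤ 130
Round 3 — N28 snaps.
  N28 sheds 222 kN: no online neighbours, lost.
No further breaks.

87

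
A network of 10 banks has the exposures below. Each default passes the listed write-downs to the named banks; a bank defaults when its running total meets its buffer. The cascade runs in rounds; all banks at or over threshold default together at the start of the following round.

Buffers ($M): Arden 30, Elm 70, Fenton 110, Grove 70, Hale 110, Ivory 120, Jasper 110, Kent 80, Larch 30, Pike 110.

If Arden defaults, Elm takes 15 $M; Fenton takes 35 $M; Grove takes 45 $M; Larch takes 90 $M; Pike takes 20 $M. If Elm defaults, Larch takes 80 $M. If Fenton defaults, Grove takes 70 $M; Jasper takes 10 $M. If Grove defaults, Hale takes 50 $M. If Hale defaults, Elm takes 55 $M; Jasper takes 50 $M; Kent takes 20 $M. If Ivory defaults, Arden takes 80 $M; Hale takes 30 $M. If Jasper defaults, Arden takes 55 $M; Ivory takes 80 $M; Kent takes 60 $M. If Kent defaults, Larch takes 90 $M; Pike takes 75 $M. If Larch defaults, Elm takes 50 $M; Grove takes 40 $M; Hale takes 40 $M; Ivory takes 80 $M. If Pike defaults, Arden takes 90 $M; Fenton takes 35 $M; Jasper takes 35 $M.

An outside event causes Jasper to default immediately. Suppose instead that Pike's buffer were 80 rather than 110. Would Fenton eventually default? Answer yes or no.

With Pike's buffer at 80:
Round 1 — Jasper defaults (initial).
  Arden: +55 → 55 ≥ 30
  Ivory: +80 → 80 < 120
  Kent: +60 → 60 < 80
Round 2 — Arden defaults.
  Elm: +15 → 15 < 70
  Fenton: +35 → 35 < 110
  Grove: +45 → 45 < 70
  Larch: +90 → 90 ≥ 30
  Pike: +20 → 20 < 80
Round 3 — Larch defaults.
  Elm: +50 → 65 < 70
  Grove: +40 → 85 ≥ 70
  Hale: +40 → 40 < 110
  Ivory: +80 → 160 ≥ 120
Round 4 — Grove, Ivory default.
  Hale: +50+30 → 120 ≥ 110
Round 5 — Hale defaults.
  Elm: +55 → 120 ≥ 70
  Kent: +20 → 80 ≥ 80
Round 6 — Elm, Kent default.
  Pike: +75 → 95 ≥ 80
Round 7 — Pike defaults.
  Fenton: +35 → 70 < 110
No further defaults.

no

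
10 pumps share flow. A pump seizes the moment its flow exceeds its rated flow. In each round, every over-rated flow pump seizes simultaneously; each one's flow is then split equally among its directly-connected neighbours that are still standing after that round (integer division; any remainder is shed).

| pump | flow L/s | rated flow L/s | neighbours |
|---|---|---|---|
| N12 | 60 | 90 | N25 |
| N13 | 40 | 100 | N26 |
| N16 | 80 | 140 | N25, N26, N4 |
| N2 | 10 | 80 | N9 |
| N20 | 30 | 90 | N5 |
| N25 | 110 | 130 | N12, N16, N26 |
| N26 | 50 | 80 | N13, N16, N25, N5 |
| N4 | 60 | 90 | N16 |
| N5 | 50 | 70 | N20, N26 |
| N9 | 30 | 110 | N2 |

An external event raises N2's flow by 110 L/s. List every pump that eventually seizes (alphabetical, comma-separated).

Round 1 — N2 at 120 > 80. N2 seizes.
  N2 sheds 120 L/s to N9: 120 each.
    N9: 30+120 = 150 > 110
Round 2 — N9 seizes.
  N9 sheds 150 L/s: no online neighbours, lost.
No further seizures.

N2, N9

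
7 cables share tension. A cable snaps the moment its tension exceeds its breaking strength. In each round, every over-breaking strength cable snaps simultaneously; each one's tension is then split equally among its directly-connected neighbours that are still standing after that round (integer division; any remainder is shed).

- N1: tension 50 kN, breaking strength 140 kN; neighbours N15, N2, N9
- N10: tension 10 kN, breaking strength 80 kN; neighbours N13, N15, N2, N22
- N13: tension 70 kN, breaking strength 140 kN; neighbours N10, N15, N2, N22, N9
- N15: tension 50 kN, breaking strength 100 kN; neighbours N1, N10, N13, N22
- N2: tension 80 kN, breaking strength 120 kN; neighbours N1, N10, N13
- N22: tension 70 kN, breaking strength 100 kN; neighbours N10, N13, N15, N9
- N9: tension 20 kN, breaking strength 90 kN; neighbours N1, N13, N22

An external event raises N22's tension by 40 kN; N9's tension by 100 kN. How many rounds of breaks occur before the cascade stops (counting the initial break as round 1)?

4

Round 1 — N22 at 110 > 100; N9 at 120 > 90. N22, N9 snap.
  N22 sheds 110 kN to N10, N13, N15: 36 each (2 lost).
    N10: 10+36 = 46 ≤ 80
    N13: 70+36 = 106 ≤ 140
    N15: 50+36 = 86 ≤ 100
  N9 sheds 120 kN to N1, N13: 60 each.
    N1: 50+60 = 110 ≤ 140
    N13: 106+60 = 166 > 140
Round 2 — N13 snaps.
  N13 sheds 166 kN to N10, N15, N2: 55 each (1 lost).
    N10: 46+55 = 101 > 80
    N15: 86+55 = 141 > 100
    N2: 80+55 = 135 > 120
Round 3 — N10, N15, N2 snap.
  N10 sheds 101 kN: no online neighbours, lost.
  N15 sheds 141 kN to N1: 141 each.
    N1: 110+141 = 251 > 140
  N2 sheds 135 kN to N1: 135 each.
    N1: 251+135 = 386 > 140
Round 4 — N1 snaps.
  N1 sheds 386 kN: no online neighbours, lost.
No further breaks.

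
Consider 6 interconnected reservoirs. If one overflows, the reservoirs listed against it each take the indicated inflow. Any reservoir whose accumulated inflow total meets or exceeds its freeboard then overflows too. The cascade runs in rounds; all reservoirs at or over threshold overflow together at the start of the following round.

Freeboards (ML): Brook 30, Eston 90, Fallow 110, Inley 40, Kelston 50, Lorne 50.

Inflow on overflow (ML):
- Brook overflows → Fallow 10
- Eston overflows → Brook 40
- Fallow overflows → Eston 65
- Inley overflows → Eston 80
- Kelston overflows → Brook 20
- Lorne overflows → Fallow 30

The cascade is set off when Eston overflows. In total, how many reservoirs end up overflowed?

2

Round 1 — Eston overflows (initial).
  Brook: +40 → 40 ≥ 30
Round 2 — Brook overflows.
  Fallow: +10 → 10 < 110
No further overflows.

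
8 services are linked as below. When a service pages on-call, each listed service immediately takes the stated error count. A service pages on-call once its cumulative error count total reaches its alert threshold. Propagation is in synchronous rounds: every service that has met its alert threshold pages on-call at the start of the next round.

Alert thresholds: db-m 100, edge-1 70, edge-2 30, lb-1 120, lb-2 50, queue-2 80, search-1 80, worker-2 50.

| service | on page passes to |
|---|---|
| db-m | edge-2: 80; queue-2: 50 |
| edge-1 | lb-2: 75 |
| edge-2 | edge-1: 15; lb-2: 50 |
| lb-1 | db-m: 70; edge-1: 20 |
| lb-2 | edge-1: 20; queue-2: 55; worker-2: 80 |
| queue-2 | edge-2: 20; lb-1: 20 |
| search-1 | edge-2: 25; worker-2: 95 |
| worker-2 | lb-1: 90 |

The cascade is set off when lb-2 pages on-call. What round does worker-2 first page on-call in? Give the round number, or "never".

Round 1 — lb-2 pages on-call (initial).
  edge-1: +20 → 20 < 70
  queue-2: +55 → 55 < 80
  worker-2: +80 → 80 ≥ 50
Round 2 — worker-2 pages on-call.
  lb-1: +90 → 90 < 120
No further pages.

2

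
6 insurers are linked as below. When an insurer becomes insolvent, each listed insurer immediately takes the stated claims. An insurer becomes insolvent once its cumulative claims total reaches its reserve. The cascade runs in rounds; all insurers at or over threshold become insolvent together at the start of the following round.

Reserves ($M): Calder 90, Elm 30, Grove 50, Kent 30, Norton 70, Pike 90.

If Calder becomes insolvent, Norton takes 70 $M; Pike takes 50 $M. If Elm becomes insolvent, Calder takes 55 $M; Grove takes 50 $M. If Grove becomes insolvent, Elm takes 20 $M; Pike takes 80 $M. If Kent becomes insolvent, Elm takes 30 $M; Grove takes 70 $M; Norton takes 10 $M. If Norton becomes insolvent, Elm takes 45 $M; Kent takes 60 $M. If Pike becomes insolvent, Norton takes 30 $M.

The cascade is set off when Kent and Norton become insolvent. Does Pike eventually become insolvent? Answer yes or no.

no

Round 1 — Kent, Norton become insolvent (initial).
  Elm: +30+45 → 75 ≥ 30
  Grove: +70 → 70 ≥ 50
Round 2 — Elm, Grove become insolvent.
  Calder: +55 → 55 < 90
  Pike: +80 → 80 < 90
No further insolvencies.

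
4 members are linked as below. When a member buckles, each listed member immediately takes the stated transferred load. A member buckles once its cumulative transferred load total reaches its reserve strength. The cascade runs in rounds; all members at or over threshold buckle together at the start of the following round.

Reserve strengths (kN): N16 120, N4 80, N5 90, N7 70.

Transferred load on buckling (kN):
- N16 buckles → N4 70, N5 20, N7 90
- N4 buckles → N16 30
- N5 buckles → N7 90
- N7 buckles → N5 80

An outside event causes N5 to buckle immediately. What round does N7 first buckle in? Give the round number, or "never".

Round 1 — N5 buckles (initial).
  N7: +90 → 90 ≥ 70
Round 2 — N7 buckles.
No further bucklings.

2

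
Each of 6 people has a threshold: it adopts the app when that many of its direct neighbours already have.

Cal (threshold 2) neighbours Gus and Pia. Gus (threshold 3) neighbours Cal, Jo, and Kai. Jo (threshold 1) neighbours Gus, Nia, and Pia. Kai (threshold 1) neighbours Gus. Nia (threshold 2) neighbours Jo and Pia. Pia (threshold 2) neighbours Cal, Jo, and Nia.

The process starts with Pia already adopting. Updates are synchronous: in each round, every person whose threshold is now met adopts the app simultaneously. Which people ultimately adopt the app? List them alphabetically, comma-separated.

Jo, Nia, Pia

Round 1 — Pia adopts the app (initial).
Round 2 — checking thresholds:
  Cal: 1 of 2 neighbours < 2, below threshold.
  Jo: 1 of 3 neighbours ≥ 1, adopts the app.
  Nia: 1 of 2 neighbours < 2, below threshold.
Round 3 — checking thresholds:
  Cal: 1 of 2 neighbours < 2, below threshold.
  Gus: 1 of 3 neighbours < 3, below threshold.
  Nia: 2 of 2 neighbours ≥ 2, adopts the app.
Round 4 — no new adoptions; cascade stops.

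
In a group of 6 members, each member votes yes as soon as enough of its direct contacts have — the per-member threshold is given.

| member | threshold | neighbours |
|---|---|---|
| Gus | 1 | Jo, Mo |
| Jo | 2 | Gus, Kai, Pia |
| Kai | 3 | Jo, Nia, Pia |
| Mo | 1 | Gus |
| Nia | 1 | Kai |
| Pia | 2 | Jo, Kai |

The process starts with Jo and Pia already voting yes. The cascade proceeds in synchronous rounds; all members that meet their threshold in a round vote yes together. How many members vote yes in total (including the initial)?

Round 1 — Jo, Pia vote yes (initial).
Round 2 — checking thresholds:
  Gus: 1 of 2 neighbours ≥ 1, votes yes.
  Kai: 2 of 3 neighbours < 3, holds.
Round 3 — checking thresholds:
  Kai: 2 of 3 neighbours < 3, holds.
  Mo: 1 of 1 neighbours ≥ 1, votes yes.
Round 4 — no new yes votes; cascade stops.

4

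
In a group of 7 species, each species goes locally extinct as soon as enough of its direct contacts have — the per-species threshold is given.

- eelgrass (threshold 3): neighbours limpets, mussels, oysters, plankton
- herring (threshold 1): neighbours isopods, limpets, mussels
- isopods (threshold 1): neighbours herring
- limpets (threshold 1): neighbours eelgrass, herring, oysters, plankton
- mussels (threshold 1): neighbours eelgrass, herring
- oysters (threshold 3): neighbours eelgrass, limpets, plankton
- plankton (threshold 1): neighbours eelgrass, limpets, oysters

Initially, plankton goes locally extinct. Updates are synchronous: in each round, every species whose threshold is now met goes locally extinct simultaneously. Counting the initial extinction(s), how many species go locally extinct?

7

Round 1 — plankton goes locally extinct (initial).
Round 2 — checking thresholds:
  eelgrass: 1 of 4 neighbours < 3, holds.
  limpets: 1 of 4 neighbours ≥ 1, goes locally extinct.
  oysters: 1 of 3 neighbours < 3, holds.
Round 3 — checking thresholds:
  eelgrass: 2 of 4 neighbours < 3, holds.
  herring: 1 of 3 neighbours ≥ 1, goes locally extinct.
  oysters: 2 of 3 neighbours < 3, holds.
Round 4 — checking thresholds:
  eelgrass: 2 of 4 neighbours < 3, holds.
  isopods: 1 of 1 neighbours ≥ 1, goes locally extinct.
  mussels: 1 of 2 neighbours ≥ 1, goes locally extinct.
  oysters: 2 of 3 neighbours < 3, holds.
Round 5 — checking thresholds:
  eelgrass: 3 of 4 neighbours ≥ 3, goes locally extinct.
  oysters: 2 of 3 neighbours < 3, holds.
Round 6 — checking thresholds:
  oysters: 3 of 3 neighbours ≥ 3, goes locally extinct.
Round 7 — no new extinctions; cascade stops.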